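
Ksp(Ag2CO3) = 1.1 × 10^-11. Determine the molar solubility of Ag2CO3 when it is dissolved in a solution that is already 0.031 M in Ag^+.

s = 1.1 × 10^-8 M

Ag2CO3(s) ⇌ 2 Ag^+ + CO3^2-
Ksp = [Ag^+]^2[CO3^2-]
If s mol/L dissolves here, [Ag^+] = 0.031 + 2s ≈ 0.031, [CO3^2-] = s (common-ion effect: Ag^+ is already 0.031 M).
Ksp ≈ (0.031)^2 × s
s = 1.1 x 10^-8 M
Check: 2s = 2.3 × 10^-8 ≪ 0.031, so the approximation is valid.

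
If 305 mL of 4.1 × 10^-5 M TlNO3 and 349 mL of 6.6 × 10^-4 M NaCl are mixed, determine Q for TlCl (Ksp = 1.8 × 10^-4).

Total volume = 305 + 349 = 654 mL.
[Tl^+] = 4.1 x 10^-5 × (305/654) = 1.91 x 10^-5 M
[Cl^-] = 6.6 × 10^-4 × (349/654) = 3.52 × 10^-4 M
TlCl(s) ⇌ Tl^+ + Cl^-, so Q = [Tl^+][Cl^-]
Q = (1.91 × 10^-5)(3.52 × 10^-4) = 6.7 x 10^-9
Q < Ksp, so no precipitate of TlCl forms.

6.7e-9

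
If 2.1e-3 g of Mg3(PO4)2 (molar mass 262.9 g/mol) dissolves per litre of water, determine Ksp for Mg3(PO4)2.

Ksp ≈ 3.5 × 10^-24

Molar solubility s = (2.1 × 10^-3 g/L) / (262.9 g/mol) = 7.99 × 10^-6 M.
Mg3(PO4)2(s) ⇌ 3 Mg^2+ + 2 PO4^3-
With molar solubility s: [Mg^2+] = 3s, [PO4^3-] = 2s.
Ksp = [Mg^2+]^3[PO4^3-]^2
So Ksp = (3s)^3 × (2s)^2 = 108s^5
Ksp = 108 × (7.99 × 10^-6)^5 = 3.5 x 10^-24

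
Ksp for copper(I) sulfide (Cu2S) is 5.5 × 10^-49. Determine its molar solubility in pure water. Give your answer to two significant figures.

Cu2S(s) ⇌ 2 Cu^+(aq) + S^2-(aq)
Ksp = [Cu^+]^2[S^2-]
For each mole of Cu2S that dissolves: [Cu^+] = 2s, [S^2-] = s.
Ksp = (2s)^2s = 4s^3
s^3 = 5.5 × 10^-49 / 4, so s = 5.2 × 10^-17 M

s = 5.2 × 10^-17 M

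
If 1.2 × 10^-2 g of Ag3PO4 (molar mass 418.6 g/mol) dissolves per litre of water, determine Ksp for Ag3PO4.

1.8 × 10^-17

Molar solubility s = (1.2 × 10^-2 g/L) / (418.6 g/mol) = 2.87 × 10^-5 M.
Ag3PO4(s) ⇌ 3 Ag^+ + PO4^3-
If s mol/L of Ag3PO4 dissolves, [Ag^+] = 3s and [PO4^3-] = s.
Ksp = [Ag^+]^3[PO4^3-]
Ksp = (3s)^3s = 27s^4
With s = 2.87 × 10^-5: Ksp = 1.8 x 10^-17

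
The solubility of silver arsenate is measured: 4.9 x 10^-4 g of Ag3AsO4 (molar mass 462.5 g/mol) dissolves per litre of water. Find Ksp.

3.4 × 10^-23

Molar solubility s = (4.9 × 10^-4 g/L) / (462.5 g/mol) = 1.06 × 10^-6 M.
Ag3AsO4(s) ⇌ 3 Ag^+ + AsO4^3-
With molar solubility s: [Ag^+] = 3s, [AsO4^3-] = s.
Ksp = [Ag^+]^3[AsO4^3-]
Ksp = (3s)^3s = 27s^4
Ksp = 27 × (1.06 × 10^-6)^4 = 3.4 × 10^-23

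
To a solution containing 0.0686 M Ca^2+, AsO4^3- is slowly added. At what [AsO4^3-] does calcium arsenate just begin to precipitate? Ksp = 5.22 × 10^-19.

Ca3(AsO4)2(s) ⇌ 3 Ca^2+ + 2 AsO4^3-
Ksp = [Ca^2+]^3[AsO4^3-]^2
Precipitation begins when Q = Ksp. With [Ca^2+] = 0.0686 M:
5.22 × 10^-19 = (0.0686)^3 × [AsO4^3-]^2
[AsO4^3-] = (5.22 × 10^-19 / 3.228 x 10^-4)^(1/2) = 4.02 × 10^-8 M

[AsO4^3-] ≈ 4.02e-8 M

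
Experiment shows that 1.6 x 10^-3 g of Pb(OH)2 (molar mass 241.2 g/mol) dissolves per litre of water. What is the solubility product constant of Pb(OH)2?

1.2e-15

Molar solubility s = (1.6 × 10^-3 g/L) / (241.2 g/mol) = 6.63 × 10^-6 M.
Pb(OH)2(s) ⇌ Pb^2+(aq) + 2 OH^-(aq)
For each mole of Pb(OH)2 that dissolves: [Pb^2+] = s, [OH^-] = 2s.
Ksp = [Pb^2+][OH^-]^2
Substituting: Ksp = s(2s)^2 = 4s^3
Ksp = 4 × (6.63 × 10^-6)^3 = 1.2 × 10^-15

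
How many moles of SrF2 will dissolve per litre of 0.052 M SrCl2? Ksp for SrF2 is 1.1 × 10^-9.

SrF2(s) <=> Sr^2+ + 2 F^-
Ksp = [Sr^2+][F^-]^2
Let s = moles of SrF2 that dissolve per litre. [Sr^2+] = 0.052 + s ≈ 0.052, [F^-] = 2s (common-ion effect: Sr^2+ is already 0.052 M).
Ksp ≈ 0.052 × (2s)^2
s = 7.3 x 10^-5 M
Check: s = 7.3 × 10^-5 ≪ 0.052, so the approximation is valid.

s ≈ 7.3e-5 M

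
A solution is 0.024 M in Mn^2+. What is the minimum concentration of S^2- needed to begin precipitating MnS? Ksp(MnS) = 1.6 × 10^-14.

6.7 × 10^-13 M

MnS(s) ⇌ Mn^2+ + S^2-
Ksp = [Mn^2+][S^2-]
Precipitation begins when Q = Ksp. With [Mn^2+] = 0.024 M:
1.6 × 10^-14 = (0.024) × [S^2-]
[S^2-] = (1.6 × 10^-14 / 2.4 x 10^-2) = 6.7 × 10^-13 M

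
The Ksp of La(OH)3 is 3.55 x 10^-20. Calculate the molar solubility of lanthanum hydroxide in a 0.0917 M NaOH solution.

La(OH)3(s) ⇌ La^3+(aq) + 3 OH^-(aq)
Ksp = [La^3+][OH^-]^3
Let s be the molar solubility in this solution. [La^3+] = s, [OH^-] = 0.0917 + 3s ≈ 0.0917 (common-ion effect: OH^- is already 0.0917 M).
Ksp ≈ s × (0.0917)^3
s = 4.60 x 10^-17 M
Check: 3s = 1.4 x 10^-16 ≪ 0.0917, so the approximation is valid.

s ≈ 4.60 × 10^-17 M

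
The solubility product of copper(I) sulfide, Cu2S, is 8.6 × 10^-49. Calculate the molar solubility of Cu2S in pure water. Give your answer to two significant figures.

s ≈ 6.0 × 10^-17 M

Cu2S(s) ⇌ 2 Cu^+ + S^2-
Ksp = [Cu^+]^2[S^2-]
With molar solubility s: [Cu^+] = 2s, [S^2-] = s.
Ksp = (2s)^2s = 4s^3
s = (8.6 × 10^-49 / 4)^(1/3) = 6.0 × 10^-17 M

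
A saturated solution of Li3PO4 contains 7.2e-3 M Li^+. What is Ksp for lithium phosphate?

Ksp ≈ 9.0e-10

Li3PO4(s) <=> 3 Li^+(aq) + PO4^3-(aq)
Stoichiometry gives [PO4^3-] = (1/3)[Li^+] = 2.40 × 10^-3 M.
Ksp = [Li^+]^3[PO4^3-]
Ksp = (7.2 × 10^-3)^3 × 2.40 × 10^-3 = 9.0 × 10^-10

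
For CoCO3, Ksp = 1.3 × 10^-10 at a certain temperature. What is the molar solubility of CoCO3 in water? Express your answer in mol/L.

s = 1.1 × 10^-5 M

CoCO3(s) ⇌ Co^2+(aq) + CO3^2-(aq)
Ksp = [Co^2+][CO3^2-]
With molar solubility s: [Co^2+] = s, [CO3^2-] = s.
Ksp = (s)(s) = s^2
s = √(1.3 × 10^-10) = 1.1 × 10^-5 M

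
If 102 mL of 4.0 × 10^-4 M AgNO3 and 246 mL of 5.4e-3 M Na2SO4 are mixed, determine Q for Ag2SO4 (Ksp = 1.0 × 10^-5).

5.2e-11

Total volume = 102 + 246 = 348 mL.
[Ag^+] = 4.0 × 10^-4 × (102/348) = 1.17 × 10^-4 M
[SO4^2-] = 5.4 × 10^-3 × (246/348) = 3.82 × 10^-3 M
Ag2SO4(s) ⇌ 2 Ag^+ + SO4^2-, so Q = [Ag^+]^2[SO4^2-]
Q = (1.17 × 10^-4)^2(3.82 × 10^-3) = 5.2 × 10^-11
Q < Ksp, so no precipitate of Ag2SO4 forms.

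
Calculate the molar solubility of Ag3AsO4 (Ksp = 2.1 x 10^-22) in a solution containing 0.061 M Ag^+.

Ag3AsO4(s) ⇌ 3 Ag^+ + AsO4^3-
Ksp = [Ag^+]^3[AsO4^3-]
Let s be the molar solubility in this solution. [Ag^+] = 0.061 + 3s ≈ 0.061, [AsO4^3-] = s (common-ion effect: Ag^+ is already 0.061 M).
Ksp ≈ (0.061)^3 × s
s = 9.3 × 10^-19 M
Check: 3s = 2.8 × 10^-18 ≪ 0.061, so the approximation is valid.

s = 9.3 x 10^-19 M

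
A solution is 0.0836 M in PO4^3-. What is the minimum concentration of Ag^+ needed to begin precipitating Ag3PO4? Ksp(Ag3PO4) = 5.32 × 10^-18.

Ag3PO4(s) ⇌ 3 Ag^+(aq) + PO4^3-(aq)
Ksp = [Ag^+]^3[PO4^3-]
Precipitation begins when Q = Ksp. With [PO4^3-] = 0.0836 M:
5.32 × 10^-18 = (0.0836) × [Ag^+]^3
[Ag^+] = (5.32 × 10^-18 / 8.36 x 10^-2)^(1/3) = 3.99 × 10^-6 M

[Ag^+] = 3.99 × 10^-6 M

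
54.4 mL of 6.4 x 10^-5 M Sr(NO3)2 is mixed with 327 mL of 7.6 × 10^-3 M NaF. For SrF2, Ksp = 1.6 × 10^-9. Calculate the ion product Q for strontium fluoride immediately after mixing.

Total volume = 54.4 + 327 = 381.4 mL.
[Sr^2+] = 6.4 × 10^-5 × (54.4/381.4) = 9.13 × 10^-6 M
[F^-] = 7.6 × 10^-3 × (327/381.4) = 6.52 x 10^-3 M
SrF2(s) ⇌ Sr^2+ + 2 F^-, so Q = [Sr^2+][F^-]^2
Q = (9.13 x 10^-6)(6.52 × 10^-3)^2 = 3.9 x 10^-10
Q < Ksp, so no precipitate of SrF2 forms.

3.9 x 10^-10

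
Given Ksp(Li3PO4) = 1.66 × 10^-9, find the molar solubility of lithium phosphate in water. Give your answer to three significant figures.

Li3PO4(s) <=> 3 Li^+ + PO4^3-
Ksp = [Li^+]^3[PO4^3-]
If s mol/L of Li3PO4 dissolves, [Li^+] = 3s and [PO4^3-] = s.
So Ksp = (3s)^3 × s = 27s^4
Solving, s = (1.66 × 10^-9/27)^(1/4) = 2.80 x 10^-3 M

2.80 x 10^-3 M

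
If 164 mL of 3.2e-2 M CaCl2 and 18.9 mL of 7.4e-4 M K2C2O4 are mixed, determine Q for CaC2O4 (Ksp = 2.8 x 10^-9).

Q = 2.2e-6

Total volume = 164 + 18.9 = 182.9 mL.
[Ca^2+] = 3.2 × 10^-2 × (164/182.9) = 2.87 x 10^-2 M
[C2O4^2-] = 7.4 x 10^-4 × (18.9/182.9) = 7.65 x 10^-5 M
CaC2O4(s) ⇌ Ca^2+ + C2O4^2-, so Q = [Ca^2+][C2O4^2-]
Q = (2.87 × 10^-2)(7.65 x 10^-5) = 2.2 × 10^-6
Q > Ksp, so CaC2O4 will precipitate.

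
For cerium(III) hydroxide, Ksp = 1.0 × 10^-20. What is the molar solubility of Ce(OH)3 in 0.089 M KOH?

Ce(OH)3(s) ⇌ Ce^3+ + 3 OH^-
Ksp = [Ce^3+][OH^-]^3
Let s be the molar solubility in this solution. [Ce^3+] = s, [OH^-] = 0.089 + 3s ≈ 0.089 (since OH^- from KOH dominates).
Ksp ≈ s × (0.089)^3
s = 1.4 × 10^-17 M
Check: 3s = 4.3 × 10^-17 ≪ 0.089, so the approximation is valid.

s ≈ 1.4e-17 M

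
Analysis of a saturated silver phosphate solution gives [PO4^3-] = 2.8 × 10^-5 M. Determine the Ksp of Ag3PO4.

1.7e-17

Ag3PO4(s) ⇌ 3 Ag^+ + PO4^3-
Stoichiometry gives [Ag^+] = (3/1)[PO4^3-] = 8.40 × 10^-5 M.
Ksp = [Ag^+]^3[PO4^3-]
Ksp = (8.40 x 10^-5)^3 × 2.8 x 10^-5 = 1.7 × 10^-17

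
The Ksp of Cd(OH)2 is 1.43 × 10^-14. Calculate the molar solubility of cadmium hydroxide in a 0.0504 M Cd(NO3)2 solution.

2.66 x 10^-7 M

Cd(OH)2(s) <=> Cd^2+(aq) + 2 OH^-(aq)
Ksp = [Cd^2+][OH^-]^2
If s mol/L dissolves here, [Cd^2+] = 0.0504 + s ≈ 0.0504, [OH^-] = 2s (since Cd^2+ from Cd(NO3)2 dominates).
Ksp ≈ 0.0504 × (2s)^2
s = 2.66 × 10^-7 M
Check: s = 2.7 × 10^-7 ≪ 0.0504, so the approximation is valid.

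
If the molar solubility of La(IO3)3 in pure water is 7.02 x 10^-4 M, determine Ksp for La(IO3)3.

La(IO3)3(s) ⇌ La^3+(aq) + 3 IO3^-(aq)
With molar solubility s: [La^3+] = s, [IO3^-] = 3s.
Ksp = [La^3+][IO3^-]^3
So Ksp = s × (3s)^3 = 27s^4
With s = 7.02 x 10^-4: Ksp = 6.56 × 10^-12

6.56e-12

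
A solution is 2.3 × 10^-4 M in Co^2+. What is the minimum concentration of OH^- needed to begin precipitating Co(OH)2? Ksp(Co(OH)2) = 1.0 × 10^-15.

Co(OH)2(s) ⇌ Co^2+(aq) + 2 OH^-(aq)
Ksp = [Co^2+][OH^-]^2
Precipitation begins when Q = Ksp. With [Co^2+] = 2.3 × 10^-4 M:
1.0 × 10^-15 = (2.3 × 10^-4) × [OH^-]^2
[OH^-] = (1.0 × 10^-15 / 2.3 x 10^-4)^(1/2) = 2.1 x 10^-6 M

2.1 x 10^-6 M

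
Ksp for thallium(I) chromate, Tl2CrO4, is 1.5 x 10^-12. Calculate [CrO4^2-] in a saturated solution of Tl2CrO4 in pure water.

[CrO4^2-] = 7.2e-5 M

Tl2CrO4(s) ⇌ 2 Tl^+ + CrO4^2-
Ksp = [Tl^+]^2[CrO4^2-]
If s mol/L of Tl2CrO4 dissolves, [Tl^+] = 2s and [CrO4^2-] = s.
Ksp = (2s)^2s = 4s^3
s = (1.5 x 10^-12 / 4)^(1/3) = 7.21 x 10^-5 M
[CrO4^2-] = s = 7.2 x 10^-5 M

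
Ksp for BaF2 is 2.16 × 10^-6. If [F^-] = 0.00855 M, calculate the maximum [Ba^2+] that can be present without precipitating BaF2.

[Ba^2+] ≈ 2.95e-2 M

BaF2(s) ⇌ Ba^2+ + 2 F^-
Ksp = [Ba^2+][F^-]^2
Precipitation begins when Q = Ksp. With [F^-] = 0.00855 M:
2.16 × 10^-6 = (0.00855)^2 × [Ba^2+]
[Ba^2+] = (2.16 × 10^-6 / 7.310 × 10^-5) = 2.95 x 10^-2 M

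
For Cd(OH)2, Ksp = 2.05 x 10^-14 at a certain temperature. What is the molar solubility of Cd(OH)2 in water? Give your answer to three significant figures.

Cd(OH)2(s) ⇌ Cd^2+(aq) + 2 OH^-(aq)
Ksp = [Cd^2+][OH^-]^2
Let s = molar solubility. Then [Cd^2+] = s and [OH^-] = 2s.
So Ksp = s × (2s)^2 = 4s^3
s = (2.05 x 10^-14 / 4)^(1/3) = 1.72 × 10^-5 M

s = 1.72 × 10^-5 M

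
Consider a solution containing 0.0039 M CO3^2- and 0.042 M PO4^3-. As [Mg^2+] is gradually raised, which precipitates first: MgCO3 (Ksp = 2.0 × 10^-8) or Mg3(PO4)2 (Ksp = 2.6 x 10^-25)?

Mg3(PO4)2

Precipitation of each salt starts when its ion product equals its Ksp.
For MgCO3: 2.0 × 10^-8 = 0.0039 × [Mg^2+]  ⇒  [Mg^2+] = 5.1 x 10^-6 M.
For Mg3(PO4)2: 2.6 x 10^-25 = (0.042)^2 × [Mg^2+]^3  ⇒  [Mg^2+] = 5.3 × 10^-8 M.
The salt with the lower threshold [Mg^2+] precipitates first: Mg3(PO4)2.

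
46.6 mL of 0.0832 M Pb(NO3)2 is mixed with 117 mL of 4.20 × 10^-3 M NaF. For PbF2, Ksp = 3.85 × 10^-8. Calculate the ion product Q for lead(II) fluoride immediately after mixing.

Total volume = 46.6 + 117 = 163.6 mL.
[Pb^2+] = 8.32 × 10^-2 × (46.6/163.6) = 2.370 × 10^-2 M
[F^-] = 4.20 × 10^-3 × (117/163.6) = 3.004 × 10^-3 M
PbF2(s) ⇌ Pb^2+ + 2 F^-, so Q = [Pb^2+][F^-]^2
Q = (2.370 × 10^-2)(3.004 × 10^-3)^2 = 2.14 x 10^-7
Q > Ksp, so PbF2 will precipitate.

Q = 2.14 × 10^-7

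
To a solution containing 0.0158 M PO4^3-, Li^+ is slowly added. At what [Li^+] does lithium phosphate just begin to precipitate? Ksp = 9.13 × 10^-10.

Li3PO4(s) ⇌ 3 Li^+ + PO4^3-
Ksp = [Li^+]^3[PO4^3-]
Precipitation begins when Q = Ksp. With [PO4^3-] = 0.0158 M:
9.13 × 10^-10 = (0.0158) × [Li^+]^3
[Li^+] = (9.13 × 10^-10 / 1.58 × 10^-2)^(1/3) = 3.87 × 10^-3 M

[Li^+] = 3.87 × 10^-3 M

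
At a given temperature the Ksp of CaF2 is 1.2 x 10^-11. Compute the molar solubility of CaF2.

CaF2(s) ⇌ Ca^2+(aq) + 2 F^-(aq)
Ksp = [Ca^2+][F^-]^2
If s mol/L of CaF2 dissolves, [Ca^2+] = s and [F^-] = 2s.
Substituting: Ksp = s(2s)^2 = 4s^3
s^3 = 1.2 x 10^-11 / 4, so s = 1.4 x 10^-4 M

s = 1.4 × 10^-4 M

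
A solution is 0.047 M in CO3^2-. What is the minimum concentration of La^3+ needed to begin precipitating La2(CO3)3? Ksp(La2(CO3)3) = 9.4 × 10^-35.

La2(CO3)3(s) ⇌ 2 La^3+(aq) + 3 CO3^2-(aq)
Ksp = [La^3+]^2[CO3^2-]^3
Precipitation begins when Q = Ksp. With [CO3^2-] = 0.047 M:
9.4 × 10^-35 = (0.047)^3 × [La^3+]^2
[La^3+] = (9.4 × 10^-35 / 1.04 x 10^-4)^(1/2) = 9.5 × 10^-16 M

9.5 x 10^-16 M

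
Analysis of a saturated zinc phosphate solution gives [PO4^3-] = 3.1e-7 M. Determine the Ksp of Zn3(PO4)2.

Zn3(PO4)2(s) <=> 3 Zn^2+ + 2 PO4^3-
Stoichiometry gives [Zn^2+] = (3/2)[PO4^3-] = 4.65 × 10^-7 M.
Ksp = [Zn^2+]^3[PO4^3-]^2
Ksp = (4.65 × 10^-7)^3 × (3.1 × 10^-7)^2 = 9.7 × 10^-33

Ksp ≈ 9.7 × 10^-33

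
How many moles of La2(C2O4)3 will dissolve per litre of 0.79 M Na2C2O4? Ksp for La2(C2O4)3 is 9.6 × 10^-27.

La2(C2O4)3(s) ⇌ 2 La^3+ + 3 C2O4^2-
Ksp = [La^3+]^2[C2O4^2-]^3
Let s = moles of La2(C2O4)3 that dissolve per litre. [La^3+] = 2s, [C2O4^2-] = 0.79 + 3s ≈ 0.79 (common-ion effect: C2O4^2- is already 0.79 M).
Ksp ≈ (2s)^2 × (0.79)^3
s = 7.0 x 10^-14 M
Check: 3s = 2.1 × 10^-13 ≪ 0.79, so the approximation is valid.

7.0 x 10^-14 M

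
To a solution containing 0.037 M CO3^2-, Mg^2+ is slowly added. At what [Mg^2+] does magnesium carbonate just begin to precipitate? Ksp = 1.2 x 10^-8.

[Mg^2+] = 3.2 x 10^-7 M

MgCO3(s) ⇌ Mg^2+(aq) + CO3^2-(aq)
Ksp = [Mg^2+][CO3^2-]
Precipitation begins when Q = Ksp. With [CO3^2-] = 0.037 M:
1.2 x 10^-8 = (0.037) × [Mg^2+]
[Mg^2+] = (1.2 x 10^-8 / 3.7 × 10^-2) = 3.2 × 10^-7 M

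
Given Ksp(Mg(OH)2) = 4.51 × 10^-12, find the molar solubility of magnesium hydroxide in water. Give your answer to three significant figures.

1.04e-4 M

Mg(OH)2(s) <=> Mg^2+(aq) + 2 OH^-(aq)
Ksp = [Mg^2+][OH^-]^2
If s mol/L of Mg(OH)2 dissolves, [Mg^2+] = s and [OH^-] = 2s.
So Ksp = s × (2s)^2 = 4s^3
s^3 = 4.51 × 10^-12 / 4, so s = 1.04 x 10^-4 M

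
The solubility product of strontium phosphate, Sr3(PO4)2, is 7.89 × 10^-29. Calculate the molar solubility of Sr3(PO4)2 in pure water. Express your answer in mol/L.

Sr3(PO4)2(s) <=> 3 Sr^2+(aq) + 2 PO4^3-(aq)
Ksp = [Sr^2+]^3[PO4^3-]^2
For each mole of Sr3(PO4)2 that dissolves: [Sr^2+] = 3s, [PO4^3-] = 2s.
Ksp = (3s)^3(2s)^2 = 108s^5
s = (7.89 × 10^-29 / 108)^(1/5) = 9.39 x 10^-7 M

9.39e-7 M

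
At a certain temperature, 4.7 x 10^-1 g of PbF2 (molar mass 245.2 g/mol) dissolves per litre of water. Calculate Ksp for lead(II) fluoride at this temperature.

Ksp = 2.8e-8

Molar solubility s = (4.7 × 10^-1 g/L) / (245.2 g/mol) = 1.92 × 10^-3 M.
PbF2(s) ⇌ Pb^2+ + 2 F^-
For each mole of PbF2 that dissolves: [Pb^2+] = s, [F^-] = 2s.
Ksp = [Pb^2+][F^-]^2
So Ksp = s × (2s)^2 = 4s^3
Ksp = 4 × (1.92 × 10^-3)^3 = 2.8 × 10^-8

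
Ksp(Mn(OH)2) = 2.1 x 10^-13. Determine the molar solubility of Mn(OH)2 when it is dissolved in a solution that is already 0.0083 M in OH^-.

Mn(OH)2(s) ⇌ Mn^2+(aq) + 2 OH^-(aq)
Ksp = [Mn^2+][OH^-]^2
Let s be the molar solubility in this solution. [Mn^2+] = s, [OH^-] = 0.0083 + 2s ≈ 0.0083 (since the OH^- already present dominates).
Ksp ≈ s × (0.0083)^2
s = 3.0 x 10^-9 M
Check: 2s = 6.1 × 10^-9 ≪ 0.0083, so the approximation is valid.

s = 3.0 × 10^-9 M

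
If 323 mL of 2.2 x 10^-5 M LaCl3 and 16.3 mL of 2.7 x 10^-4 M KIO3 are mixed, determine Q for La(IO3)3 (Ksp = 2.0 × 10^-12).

4.6e-20

Total volume = 323 + 16.3 = 339.3 mL.
[La^3+] = 2.2 × 10^-5 × (323/339.3) = 2.09 × 10^-5 M
[IO3^-] = 2.7 x 10^-4 × (16.3/339.3) = 1.30 x 10^-5 M
La(IO3)3(s) ⇌ La^3+(aq) + 3 IO3^-(aq), so Q = [La^3+][IO3^-]^3
Q = (2.09 × 10^-5)(1.30 x 10^-5)^3 = 4.6 x 10^-20
Q < Ksp, so no precipitate of La(IO3)3 forms.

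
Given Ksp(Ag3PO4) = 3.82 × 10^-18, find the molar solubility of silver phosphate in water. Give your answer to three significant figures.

1.94e-5 M

Ag3PO4(s) ⇌ 3 Ag^+ + PO4^3-
Ksp = [Ag^+]^3[PO4^3-]
For each mole of Ag3PO4 that dissolves: [Ag^+] = 3s, [PO4^3-] = s.
Ksp = (3s)^3s = 27s^4
s = (3.82 × 10^-18 / 27)^(1/4) = 1.94 × 10^-5 M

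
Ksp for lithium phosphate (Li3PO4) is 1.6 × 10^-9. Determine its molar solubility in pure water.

Li3PO4(s) ⇌ 3 Li^+ + PO4^3-
Ksp = [Li^+]^3[PO4^3-]
With molar solubility s: [Li^+] = 3s, [PO4^3-] = s.
So Ksp = (3s)^3 × s = 27s^4
s^4 = 1.6 × 10^-9 / 27, so s = 2.8 x 10^-3 M

s = 2.8 × 10^-3 M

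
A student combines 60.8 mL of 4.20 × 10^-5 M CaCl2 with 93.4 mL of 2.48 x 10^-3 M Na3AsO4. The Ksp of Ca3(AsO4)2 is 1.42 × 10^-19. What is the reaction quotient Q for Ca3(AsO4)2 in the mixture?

Total volume = 60.8 + 93.4 = 154.2 mL.
[Ca^2+] = 4.20 × 10^-5 × (60.8/154.2) = 1.656 x 10^-5 M
[AsO4^3-] = 2.48 × 10^-3 × (93.4/154.2) = 1.502 × 10^-3 M
Ca3(AsO4)2(s) ⇌ 3 Ca^2+(aq) + 2 AsO4^3-(aq), so Q = [Ca^2+]^3[AsO4^3-]^2
Q = (1.656 × 10^-5)^3(1.502 x 10^-3)^2 = 1.02 x 10^-20
Q < Ksp, so no precipitate of Ca3(AsO4)2 forms.

Q = 1.02 × 10^-20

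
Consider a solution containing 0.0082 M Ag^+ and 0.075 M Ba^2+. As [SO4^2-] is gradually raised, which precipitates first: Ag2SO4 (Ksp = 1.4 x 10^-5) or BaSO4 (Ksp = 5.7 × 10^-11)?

BaSO4

Each salt begins to precipitate when Q = Ksp, i.e. when [SO4^2-] reaches its threshold.
For Ag2SO4: 1.4 x 10^-5 = (0.0082)^2 × [SO4^2-]  ⇒  [SO4^2-] = 2.1 × 10^-1 M.
For BaSO4: 5.7 × 10^-11 = 0.075 × [SO4^2-]  ⇒  [SO4^2-] = 7.6 × 10^-10 M.
The salt with the lower threshold [SO4^2-] precipitates first: BaSO4.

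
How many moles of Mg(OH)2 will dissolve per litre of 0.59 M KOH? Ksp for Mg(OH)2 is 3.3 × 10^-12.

s ≈ 9.5 × 10^-12 M

Mg(OH)2(s) ⇌ Mg^2+ + 2 OH^-
Ksp = [Mg^2+][OH^-]^2
Let s = moles of Mg(OH)2 that dissolve per litre. [Mg^2+] = s, [OH^-] = 0.59 + 2s ≈ 0.59 (since OH^- from KOH dominates).
Ksp ≈ s × (0.59)^2
s = 9.5 × 10^-12 M
Check: 2s = 1.9 × 10^-11 ≪ 0.59, so the approximation is valid.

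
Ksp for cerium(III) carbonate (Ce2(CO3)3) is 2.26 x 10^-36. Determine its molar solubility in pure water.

2.91 × 10^-8 M

Ce2(CO3)3(s) ⇌ 2 Ce^3+(aq) + 3 CO3^2-(aq)
Ksp = [Ce^3+]^2[CO3^2-]^3
For each mole of Ce2(CO3)3 that dissolves: [Ce^3+] = 2s, [CO3^2-] = 3s.
Ksp = (2s)^2(3s)^3 = 108s^5
Solving, s = (2.26 x 10^-36/108)^(1/5) = 2.91 × 10^-8 M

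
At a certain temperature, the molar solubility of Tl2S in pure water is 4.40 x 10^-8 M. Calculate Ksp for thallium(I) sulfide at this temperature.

Tl2S(s) <=> 2 Tl^+(aq) + S^2-(aq)
With molar solubility s: [Tl^+] = 2s, [S^2-] = s.
Ksp = [Tl^+]^2[S^2-]
Substituting: Ksp = (2s)^2s = 4s^3
With s = 4.40 x 10^-8: Ksp = 3.41 × 10^-22

Ksp ≈ 3.41 × 10^-22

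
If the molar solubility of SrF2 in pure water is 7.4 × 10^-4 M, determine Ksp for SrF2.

SrF2(s) <=> Sr^2+ + 2 F^-
Let s = molar solubility. Then [Sr^2+] = s and [F^-] = 2s.
Ksp = [Sr^2+][F^-]^2
Substituting: Ksp = s(2s)^2 = 4s^3
Ksp = 4 × (7.4 × 10^-4)^3 = 1.6 × 10^-9

Ksp = 1.6 × 10^-9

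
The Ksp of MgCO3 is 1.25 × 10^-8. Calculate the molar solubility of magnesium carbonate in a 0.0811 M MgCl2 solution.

MgCO3(s) ⇌ Mg^2+ + CO3^2-
Ksp = [Mg^2+][CO3^2-]
Let s = moles of MgCO3 that dissolve per litre. [Mg^2+] = 0.0811 + s ≈ 0.0811, [CO3^2-] = s (Ksp is small, so little additional dissolves).
Ksp ≈ 0.0811 × s
s = 1.54 × 10^-7 M
Check: s = 1.5 × 10^-7 ≪ 0.0811, so the approximation is valid.

s ≈ 1.54e-7 M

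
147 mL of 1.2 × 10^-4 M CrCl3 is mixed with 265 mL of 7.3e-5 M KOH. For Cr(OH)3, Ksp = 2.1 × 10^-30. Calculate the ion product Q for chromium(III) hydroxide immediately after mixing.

Total volume = 147 + 265 = 412 mL.
[Cr^3+] = 1.2 × 10^-4 × (147/412) = 4.28 × 10^-5 M
[OH^-] = 7.3 × 10^-5 × (265/412) = 4.70 x 10^-5 M
Cr(OH)3(s) ⇌ Cr^3+(aq) + 3 OH^-(aq), so Q = [Cr^3+][OH^-]^3
Q = (4.28 x 10^-5)(4.70 × 10^-5)^3 = 4.4 x 10^-18
Q > Ksp, so Cr(OH)3 will precipitate.

4.4e-18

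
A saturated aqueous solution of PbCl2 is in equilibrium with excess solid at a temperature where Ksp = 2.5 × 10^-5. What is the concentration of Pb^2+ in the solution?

PbCl2(s) <=> Pb^2+ + 2 Cl^-
Ksp = [Pb^2+][Cl^-]^2
For each mole of PbCl2 that dissolves: [Pb^2+] = s, [Cl^-] = 2s.
Ksp = s(2s)^2 = 4s^3
Solving, s = (2.5 × 10^-5/4)^(1/3) = 1.84 × 10^-2 M
[Pb^2+] = s = 1.8 × 10^-2 M

[Pb^2+] = 1.8 × 10^-2 M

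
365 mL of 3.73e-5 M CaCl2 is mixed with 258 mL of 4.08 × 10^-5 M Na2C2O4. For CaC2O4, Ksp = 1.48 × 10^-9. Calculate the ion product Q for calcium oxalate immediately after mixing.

Total volume = 365 + 258 = 623 mL.
[Ca^2+] = 3.73 × 10^-5 × (365/623) = 2.185 × 10^-5 M
[C2O4^2-] = 4.08 × 10^-5 × (258/623) = 1.690 x 10^-5 M
CaC2O4(s) ⇌ Ca^2+ + C2O4^2-, so Q = [Ca^2+][C2O4^2-]
Q = (2.185 × 10^-5)(1.690 × 10^-5) = 3.69 × 10^-10
Q < Ksp, so no precipitate of CaC2O4 forms.

Q = 3.69 × 10^-10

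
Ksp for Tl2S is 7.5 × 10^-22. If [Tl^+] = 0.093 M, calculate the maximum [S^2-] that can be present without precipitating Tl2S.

[S^2-] = 8.7e-20 M

Tl2S(s) ⇌ 2 Tl^+(aq) + S^2-(aq)
Ksp = [Tl^+]^2[S^2-]
Precipitation begins when Q = Ksp. With [Tl^+] = 0.093 M:
7.5 × 10^-22 = (0.093)^2 × [S^2-]
[S^2-] = (7.5 × 10^-22 / 8.65 x 10^-3) = 8.7 × 10^-20 M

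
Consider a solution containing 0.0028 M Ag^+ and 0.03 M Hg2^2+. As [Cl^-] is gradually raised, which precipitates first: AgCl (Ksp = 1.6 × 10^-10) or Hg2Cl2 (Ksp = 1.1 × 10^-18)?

Hg2Cl2

Precipitation of each salt starts when its ion product equals its Ksp.
For AgCl: 1.6 × 10^-10 = 0.0028 × [Cl^-]  ⇒  [Cl^-] = 5.7 × 10^-8 M.
For Hg2Cl2: 1.1 × 10^-18 = 0.03 × [Cl^-]^2  ⇒  [Cl^-] = 6.1 × 10^-9 M.
The salt with the lower threshold [Cl^-] precipitates first: Hg2Cl2.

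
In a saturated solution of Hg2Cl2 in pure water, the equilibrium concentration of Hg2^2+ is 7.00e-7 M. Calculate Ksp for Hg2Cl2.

1.37 x 10^-18

Hg2Cl2(s) ⇌ Hg2^2+ + 2 Cl^-
Stoichiometry gives [Cl^-] = (2/1)[Hg2^2+] = 1.400 × 10^-6 M.
Ksp = [Hg2^2+][Cl^-]^2
Ksp = 7.00 x 10^-7 × (1.400 × 10^-6)^2 = 1.37 × 10^-18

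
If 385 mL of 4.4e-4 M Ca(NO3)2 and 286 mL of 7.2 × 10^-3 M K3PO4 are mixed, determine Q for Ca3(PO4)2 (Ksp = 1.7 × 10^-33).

Total volume = 385 + 286 = 671 mL.
[Ca^2+] = 4.4 x 10^-4 × (385/671) = 2.52 × 10^-4 M
[PO4^3-] = 7.2 × 10^-3 × (286/671) = 3.07 × 10^-3 M
Ca3(PO4)2(s) <=> 3 Ca^2+ + 2 PO4^3-, so Q = [Ca^2+]^3[PO4^3-]^2
Q = (2.52 × 10^-4)^3(3.07 × 10^-3)^2 = 1.5 × 10^-16
Q > Ksp, so Ca3(PO4)2 will precipitate.

Q = 1.5 × 10^-16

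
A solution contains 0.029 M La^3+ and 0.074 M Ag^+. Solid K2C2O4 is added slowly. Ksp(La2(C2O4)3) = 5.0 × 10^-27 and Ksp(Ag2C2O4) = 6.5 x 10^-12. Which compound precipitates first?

Ag2C2O4

Precipitation of each salt starts when its ion product equals its Ksp.
For La2(C2O4)3: 5.0 × 10^-27 = (0.029)^2 × [C2O4^2-]^3  ⇒  [C2O4^2-] = 1.8 x 10^-8 M.
For Ag2C2O4: 6.5 x 10^-12 = (0.074)^2 × [C2O4^2-]  ⇒  [C2O4^2-] = 1.2 × 10^-9 M.
The salt with the lower threshold [C2O4^2-] precipitates first: Ag2C2O4.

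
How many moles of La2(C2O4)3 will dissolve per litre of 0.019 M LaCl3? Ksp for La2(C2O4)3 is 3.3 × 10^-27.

s = 7.0e-9 M

La2(C2O4)3(s) <=> 2 La^3+(aq) + 3 C2O4^2-(aq)
Ksp = [La^3+]^2[C2O4^2-]^3
Let s = moles of La2(C2O4)3 that dissolve per litre. [La^3+] = 0.019 + 2s ≈ 0.019, [C2O4^2-] = 3s (Ksp is small, so little additional dissolves).
Ksp ≈ (0.019)^2 × (3s)^3
s = 7.0 x 10^-9 M
Check: 2s = 1.4 × 10^-8 ≪ 0.019, so the approximation is valid.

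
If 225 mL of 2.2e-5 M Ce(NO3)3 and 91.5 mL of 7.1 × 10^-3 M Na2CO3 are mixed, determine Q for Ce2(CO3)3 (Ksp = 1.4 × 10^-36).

2.1 x 10^-18

Total volume = 225 + 91.5 = 316.5 mL.
[Ce^3+] = 2.2 x 10^-5 × (225/316.5) = 1.56 × 10^-5 M
[CO3^2-] = 7.1 x 10^-3 × (91.5/316.5) = 2.05 x 10^-3 M
Ce2(CO3)3(s) ⇌ 2 Ce^3+ + 3 CO3^2-, so Q = [Ce^3+]^2[CO3^2-]^3
Q = (1.56 × 10^-5)^2(2.05 × 10^-3)^3 = 2.1 × 10^-18
Q > Ksp, so Ce2(CO3)3 will precipitate.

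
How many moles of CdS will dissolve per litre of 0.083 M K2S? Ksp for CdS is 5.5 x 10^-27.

s = 6.6e-26 M

CdS(s) <=> Cd^2+(aq) + S^2-(aq)
Ksp = [Cd^2+][S^2-]
Let s = moles of CdS that dissolve per litre. [Cd^2+] = s, [S^2-] = 0.083 + s ≈ 0.083 (Ksp is small, so little additional dissolves).
Ksp ≈ s × 0.083
s = 6.6 x 10^-26 M
Check: s = 6.6 x 10^-26 ≪ 0.083, so the approximation is valid.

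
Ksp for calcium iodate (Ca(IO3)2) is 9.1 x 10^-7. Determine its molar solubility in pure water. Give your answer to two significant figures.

Ca(IO3)2(s) ⇌ Ca^2+(aq) + 2 IO3^-(aq)
Ksp = [Ca^2+][IO3^-]^2
Let s = molar solubility. Then [Ca^2+] = s and [IO3^-] = 2s.
Ksp = s(2s)^2 = 4s^3
Solving, s = (9.1 x 10^-7/4)^(1/3) = 6.1 x 10^-3 M

6.1 × 10^-3 M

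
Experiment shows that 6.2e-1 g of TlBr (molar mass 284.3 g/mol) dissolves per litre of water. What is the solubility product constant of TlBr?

Molar solubility s = (6.2 x 10^-1 g/L) / (284.3 g/mol) = 2.18 × 10^-3 M.
TlBr(s) ⇌ Tl^+(aq) + Br^-(aq)
If s mol/L of TlBr dissolves, [Tl^+] = s and [Br^-] = s.
Ksp = [Tl^+][Br^-]
Ksp = s × s = s^2
Ksp = (2.18 x 10^-3)^2 = 4.8 × 10^-6

4.8 × 10^-6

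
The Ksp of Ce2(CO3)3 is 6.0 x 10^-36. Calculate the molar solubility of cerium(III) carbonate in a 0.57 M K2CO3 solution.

s = 2.8 × 10^-18 M

Ce2(CO3)3(s) <=> 2 Ce^3+(aq) + 3 CO3^2-(aq)
Ksp = [Ce^3+]^2[CO3^2-]^3
Let s = moles of Ce2(CO3)3 that dissolve per litre. [Ce^3+] = 2s, [CO3^2-] = 0.57 + 3s ≈ 0.57 (common-ion effect: CO3^2- is already 0.57 M).
Ksp ≈ (2s)^2 × (0.57)^3
s = 2.8 x 10^-18 M
Check: 3s = 8.5 × 10^-18 ≪ 0.57, so the approximation is valid.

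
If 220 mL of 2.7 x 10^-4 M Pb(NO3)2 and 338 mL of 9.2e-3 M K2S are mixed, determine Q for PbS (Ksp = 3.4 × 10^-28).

Q = 5.9e-7

Total volume = 220 + 338 = 558 mL.
[Pb^2+] = 2.7 x 10^-4 × (220/558) = 1.06 × 10^-4 M
[S^2-] = 9.2 × 10^-3 × (338/558) = 5.57 × 10^-3 M
PbS(s) ⇌ Pb^2+(aq) + S^2-(aq), so Q = [Pb^2+][S^2-]
Q = (1.06 × 10^-4)(5.57 × 10^-3) = 5.9 × 10^-7
Q > Ksp, so PbS will precipitate.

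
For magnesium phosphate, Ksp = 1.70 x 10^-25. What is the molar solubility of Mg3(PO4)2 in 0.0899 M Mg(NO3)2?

s ≈ 7.65e-12 M

Mg3(PO4)2(s) ⇌ 3 Mg^2+(aq) + 2 PO4^3-(aq)
Ksp = [Mg^2+]^3[PO4^3-]^2
Let s be the molar solubility in this solution. [Mg^2+] = 0.0899 + 3s ≈ 0.0899, [PO4^3-] = 2s (common-ion effect: Mg^2+ is already 0.0899 M).
Ksp ≈ (0.0899)^3 × (2s)^2
s = 7.65 × 10^-12 M
Check: 3s = 2.3 x 10^-11 ≪ 0.0899, so the approximation is valid.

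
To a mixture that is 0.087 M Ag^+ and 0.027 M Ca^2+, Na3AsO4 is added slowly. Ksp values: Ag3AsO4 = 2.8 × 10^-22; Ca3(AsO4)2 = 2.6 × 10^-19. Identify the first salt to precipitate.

Ag3AsO4

Each salt begins to precipitate when Q = Ksp, i.e. when [AsO4^3-] reaches its threshold.
For Ag3AsO4: 2.8 × 10^-22 = (0.087)^3 × [AsO4^3-]  ⇒  [AsO4^3-] = 4.3 × 10^-19 M.
For Ca3(AsO4)2: 2.6 × 10^-19 = (0.027)^3 × [AsO4^3-]^2  ⇒  [AsO4^3-] = 1.1 × 10^-7 M.
The salt with the lower threshold [AsO4^3-] precipitates first: Ag3AsO4.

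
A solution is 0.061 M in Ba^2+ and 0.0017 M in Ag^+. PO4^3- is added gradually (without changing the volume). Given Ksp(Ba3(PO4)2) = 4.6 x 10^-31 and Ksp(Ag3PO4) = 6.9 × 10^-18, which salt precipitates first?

Ba3(PO4)2

Precipitation of each salt starts when its ion product equals its Ksp.
For Ba3(PO4)2: 4.6 x 10^-31 = (0.061)^3 × [PO4^3-]^2  ⇒  [PO4^3-] = 4.5 x 10^-14 M.
For Ag3PO4: 6.9 × 10^-18 = (0.0017)^3 × [PO4^3-]  ⇒  [PO4^3-] = 1.4 × 10^-9 M.
The salt with the lower threshold [PO4^3-] precipitates first: Ba3(PO4)2.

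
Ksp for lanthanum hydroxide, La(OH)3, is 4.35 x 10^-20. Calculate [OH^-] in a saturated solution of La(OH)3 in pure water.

La(OH)3(s) ⇌ La^3+ + 3 OH^-
Ksp = [La^3+][OH^-]^3
Let s = molar solubility. Then [La^3+] = s and [OH^-] = 3s.
So Ksp = s × (3s)^3 = 27s^4
s^4 = 4.35 x 10^-20 / 27, so s = 6.336 x 10^-6 M
[OH^-] = 3s = 1.90 × 10^-5 M

[OH^-] = 1.90e-5 M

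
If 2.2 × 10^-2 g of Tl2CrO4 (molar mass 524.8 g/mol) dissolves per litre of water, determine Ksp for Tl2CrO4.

Molar solubility s = (2.2 × 10^-2 g/L) / (524.8 g/mol) = 4.19 × 10^-5 M.
Tl2CrO4(s) ⇌ 2 Tl^+ + CrO4^2-
With molar solubility s: [Tl^+] = 2s, [CrO4^2-] = s.
Ksp = [Tl^+]^2[CrO4^2-]
So Ksp = (2s)^2 × s = 4s^3
Ksp = 4 × (4.19 x 10^-5)^3 = 2.9 x 10^-13

Ksp ≈ 2.9 x 10^-13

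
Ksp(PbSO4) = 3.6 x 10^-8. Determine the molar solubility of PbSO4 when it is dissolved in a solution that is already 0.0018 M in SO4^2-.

PbSO4(s) ⇌ Pb^2+(aq) + SO4^2-(aq)
Ksp = [Pb^2+][SO4^2-]
If s mol/L dissolves here, [Pb^2+] = s, [SO4^2-] = 0.0018 + s ≈ 0.0018 (since the SO4^2- already present dominates).
Ksp ≈ s × 0.0018
s = 2.0 × 10^-5 M
Check: s = 2.0 x 10^-5 ≪ 0.0018, so the approximation is valid.

s = 2.0e-5 M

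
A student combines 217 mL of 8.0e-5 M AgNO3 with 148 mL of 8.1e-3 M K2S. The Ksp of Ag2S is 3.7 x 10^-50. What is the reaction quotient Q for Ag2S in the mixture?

7.4 × 10^-12

Total volume = 217 + 148 = 365 mL.
[Ag^+] = 8.0 × 10^-5 × (217/365) = 4.76 x 10^-5 M
[S^2-] = 8.1 × 10^-3 × (148/365) = 3.28 x 10^-3 M
Ag2S(s) ⇌ 2 Ag^+(aq) + S^2-(aq), so Q = [Ag^+]^2[S^2-]
Q = (4.76 × 10^-5)^2(3.28 × 10^-3) = 7.4 × 10^-12
Q > Ksp, so Ag2S will precipitate.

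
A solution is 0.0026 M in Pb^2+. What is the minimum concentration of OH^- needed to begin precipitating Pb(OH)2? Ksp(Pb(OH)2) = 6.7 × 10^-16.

Pb(OH)2(s) ⇌ Pb^2+(aq) + 2 OH^-(aq)
Ksp = [Pb^2+][OH^-]^2
Precipitation begins when Q = Ksp. With [Pb^2+] = 0.0026 M:
6.7 × 10^-16 = (0.0026) × [OH^-]^2
[OH^-] = (6.7 × 10^-16 / 2.6 × 10^-3)^(1/2) = 5.1 × 10^-7 M

[OH^-] = 5.1e-7 M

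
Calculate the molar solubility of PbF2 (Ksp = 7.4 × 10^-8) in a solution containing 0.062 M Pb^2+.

s = 5.5e-4 M

PbF2(s) <=> Pb^2+(aq) + 2 F^-(aq)
Ksp = [Pb^2+][F^-]^2
Let s = moles of PbF2 that dissolve per litre. [Pb^2+] = 0.062 + s ≈ 0.062, [F^-] = 2s (common-ion effect: Pb^2+ is already 0.062 M).
Ksp ≈ 0.062 × (2s)^2
s = 5.5 x 10^-4 M
Check: s = 5.5 × 10^-4 ≪ 0.062, so the approximation is valid.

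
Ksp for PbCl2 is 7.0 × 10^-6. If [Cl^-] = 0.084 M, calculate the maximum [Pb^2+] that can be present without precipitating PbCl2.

[Pb^2+] ≈ 9.9 × 10^-4 M

PbCl2(s) <=> Pb^2+(aq) + 2 Cl^-(aq)
Ksp = [Pb^2+][Cl^-]^2
Precipitation begins when Q = Ksp. With [Cl^-] = 0.084 M:
7.0 × 10^-6 = (0.084)^2 × [Pb^2+]
[Pb^2+] = (7.0 × 10^-6 / 7.06 x 10^-3) = 9.9 × 10^-4 M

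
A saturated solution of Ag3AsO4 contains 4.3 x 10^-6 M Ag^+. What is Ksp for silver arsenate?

Ag3AsO4(s) <=> 3 Ag^+ + AsO4^3-
Stoichiometry gives [AsO4^3-] = (1/3)[Ag^+] = 1.43 x 10^-6 M.
Ksp = [Ag^+]^3[AsO4^3-]
Ksp = (4.3 x 10^-6)^3 × 1.43 × 10^-6 = 1.1 × 10^-22

1.1 x 10^-22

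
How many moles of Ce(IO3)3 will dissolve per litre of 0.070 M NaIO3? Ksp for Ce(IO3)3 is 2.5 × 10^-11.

Ce(IO3)3(s) ⇌ Ce^3+(aq) + 3 IO3^-(aq)
Ksp = [Ce^3+][IO3^-]^3
Let s = moles of Ce(IO3)3 that dissolve per litre. [Ce^3+] = s, [IO3^-] = 0.070 + 3s ≈ 0.070 (since IO3^- from NaIO3 dominates).
Ksp ≈ s × (0.070)^3
s = 7.3 × 10^-8 M
Check: 3s = 2.2 × 10^-7 ≪ 0.070, so the approximation is valid.

s = 7.3e-8 M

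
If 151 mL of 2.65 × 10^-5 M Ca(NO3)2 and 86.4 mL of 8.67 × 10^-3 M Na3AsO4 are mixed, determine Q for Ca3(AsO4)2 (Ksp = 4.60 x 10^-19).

4.77 × 10^-20

Total volume = 151 + 86.4 = 237.4 mL.
[Ca^2+] = 2.65 × 10^-5 × (151/237.4) = 1.686 × 10^-5 M
[AsO4^3-] = 8.67 × 10^-3 × (86.4/237.4) = 3.155 × 10^-3 M
Ca3(AsO4)2(s) ⇌ 3 Ca^2+(aq) + 2 AsO4^3-(aq), so Q = [Ca^2+]^3[AsO4^3-]^2
Q = (1.686 x 10^-5)^3(3.155 × 10^-3)^2 = 4.77 × 10^-20
Q < Ksp, so no precipitate of Ca3(AsO4)2 forms.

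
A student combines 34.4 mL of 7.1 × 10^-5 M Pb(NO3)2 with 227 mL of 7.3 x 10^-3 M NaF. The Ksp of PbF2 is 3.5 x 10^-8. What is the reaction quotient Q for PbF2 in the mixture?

Q = 3.8 × 10^-10

Total volume = 34.4 + 227 = 261.4 mL.
[Pb^2+] = 7.1 × 10^-5 × (34.4/261.4) = 9.34 x 10^-6 M
[F^-] = 7.3 × 10^-3 × (227/261.4) = 6.34 × 10^-3 M
PbF2(s) ⇌ Pb^2+(aq) + 2 F^-(aq), so Q = [Pb^2+][F^-]^2
Q = (9.34 x 10^-6)(6.34 × 10^-3)^2 = 3.8 × 10^-10
Q < Ksp, so no precipitate of PbF2 forms.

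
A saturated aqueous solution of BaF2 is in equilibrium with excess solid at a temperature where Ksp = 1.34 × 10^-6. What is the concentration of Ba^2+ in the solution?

BaF2(s) ⇌ Ba^2+(aq) + 2 F^-(aq)
Ksp = [Ba^2+][F^-]^2
Let s = molar solubility. Then [Ba^2+] = s and [F^-] = 2s.
So Ksp = s × (2s)^2 = 4s^3
s = (1.34 × 10^-6 / 4)^(1/3) = 6.945 × 10^-3 M
[Ba^2+] = s = 6.95 × 10^-3 M

[Ba^2+] ≈ 6.95e-3 M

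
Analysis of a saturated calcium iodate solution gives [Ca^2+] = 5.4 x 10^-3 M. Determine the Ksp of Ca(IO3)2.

Ksp ≈ 6.3 × 10^-7

Ca(IO3)2(s) ⇌ Ca^2+ + 2 IO3^-
Stoichiometry gives [IO3^-] = (2/1)[Ca^2+] = 1.08 x 10^-2 M.
Ksp = [Ca^2+][IO3^-]^2
Ksp = 5.4 × 10^-3 × (1.08 x 10^-2)^2 = 6.3 × 10^-7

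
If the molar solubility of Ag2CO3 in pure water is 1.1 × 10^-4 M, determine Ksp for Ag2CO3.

Ag2CO3(s) ⇌ 2 Ag^+(aq) + CO3^2-(aq)
With molar solubility s: [Ag^+] = 2s, [CO3^2-] = s.
Ksp = [Ag^+]^2[CO3^2-]
Substituting: Ksp = (2s)^2s = 4s^3
Ksp = 4 × (1.1 × 10^-4)^3 = 5.3 x 10^-12

Ksp ≈ 5.3 x 10^-12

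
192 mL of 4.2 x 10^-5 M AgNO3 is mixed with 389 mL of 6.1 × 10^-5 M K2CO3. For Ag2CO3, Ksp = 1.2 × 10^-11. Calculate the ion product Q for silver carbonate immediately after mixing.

7.9 x 10^-15

Total volume = 192 + 389 = 581 mL.
[Ag^+] = 4.2 x 10^-5 × (192/581) = 1.39 x 10^-5 M
[CO3^2-] = 6.1 × 10^-5 × (389/581) = 4.08 × 10^-5 M
Ag2CO3(s) ⇌ 2 Ag^+ + CO3^2-, so Q = [Ag^+]^2[CO3^2-]
Q = (1.39 × 10^-5)^2(4.08 × 10^-5) = 7.9 × 10^-15
Q < Ksp, so no precipitate of Ag2CO3 forms.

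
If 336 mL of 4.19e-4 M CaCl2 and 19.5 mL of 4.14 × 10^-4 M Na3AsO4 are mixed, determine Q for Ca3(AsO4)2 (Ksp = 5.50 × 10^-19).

Total volume = 336 + 19.5 = 355.5 mL.
[Ca^2+] = 4.19 x 10^-4 × (336/355.5) = 3.960 x 10^-4 M
[AsO4^3-] = 4.14 × 10^-4 × (19.5/355.5) = 2.271 × 10^-5 M
Ca3(AsO4)2(s) ⇌ 3 Ca^2+(aq) + 2 AsO4^3-(aq), so Q = [Ca^2+]^3[AsO4^3-]^2
Q = (3.960 x 10^-4)^3(2.271 × 10^-5)^2 = 3.20 × 10^-20
Q < Ksp, so no precipitate of Ca3(AsO4)2 forms.

Q = 3.20e-20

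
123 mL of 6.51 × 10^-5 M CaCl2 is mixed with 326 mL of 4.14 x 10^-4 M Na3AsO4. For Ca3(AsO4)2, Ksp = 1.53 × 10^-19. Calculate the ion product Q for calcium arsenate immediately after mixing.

Total volume = 123 + 326 = 449 mL.
[Ca^2+] = 6.51 × 10^-5 × (123/449) = 1.783 × 10^-5 M
[AsO4^3-] = 4.14 x 10^-4 × (326/449) = 3.006 × 10^-4 M
Ca3(AsO4)2(s) ⇌ 3 Ca^2+(aq) + 2 AsO4^3-(aq), so Q = [Ca^2+]^3[AsO4^3-]^2
Q = (1.783 × 10^-5)^3(3.006 x 10^-4)^2 = 5.12 x 10^-22
Q < Ksp, so no precipitate of Ca3(AsO4)2 forms.

5.12 × 10^-22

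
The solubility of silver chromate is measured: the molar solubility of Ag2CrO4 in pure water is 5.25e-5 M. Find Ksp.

Ag2CrO4(s) ⇌ 2 Ag^+ + CrO4^2-
Let s = molar solubility. Then [Ag^+] = 2s and [CrO4^2-] = s.
Ksp = [Ag^+]^2[CrO4^2-]
Ksp = (2s)^2s = 4s^3
Ksp = 4 × (5.25 x 10^-5)^3 = 5.79 x 10^-13

5.79 x 10^-13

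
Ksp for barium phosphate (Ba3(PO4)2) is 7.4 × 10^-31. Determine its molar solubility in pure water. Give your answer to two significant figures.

3.7 x 10^-7 M

Ba3(PO4)2(s) ⇌ 3 Ba^2+ + 2 PO4^3-
Ksp = [Ba^2+]^3[PO4^3-]^2
With molar solubility s: [Ba^2+] = 3s, [PO4^3-] = 2s.
Substituting: Ksp = (3s)^3(2s)^2 = 108s^5
Solving, s = (7.4 × 10^-31/108)^(1/5) = 3.7 × 10^-7 M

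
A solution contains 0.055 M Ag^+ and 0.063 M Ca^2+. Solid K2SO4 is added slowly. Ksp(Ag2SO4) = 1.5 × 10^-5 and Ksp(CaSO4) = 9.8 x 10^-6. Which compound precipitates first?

Precipitation of each salt starts when its ion product equals its Ksp.
For Ag2SO4: 1.5 × 10^-5 = (0.055)^2 × [SO4^2-]  ⇒  [SO4^2-] = 5.0 × 10^-3 M.
For CaSO4: 9.8 x 10^-6 = 0.063 × [SO4^2-]  ⇒  [SO4^2-] = 1.6 × 10^-4 M.
The salt with the lower threshold [SO4^2-] precipitates first: CaSO4.

CaSO4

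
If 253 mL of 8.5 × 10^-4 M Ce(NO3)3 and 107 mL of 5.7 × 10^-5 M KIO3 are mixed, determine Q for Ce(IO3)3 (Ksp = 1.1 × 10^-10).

Total volume = 253 + 107 = 360 mL.
[Ce^3+] = 8.5 × 10^-4 × (253/360) = 5.97 x 10^-4 M
[IO3^-] = 5.7 × 10^-5 × (107/360) = 1.69 × 10^-5 M
Ce(IO3)3(s) ⇌ Ce^3+ + 3 IO3^-, so Q = [Ce^3+][IO3^-]^3
Q = (5.97 x 10^-4)(1.69 × 10^-5)^3 = 2.9 x 10^-18
Q < Ksp, so no precipitate of Ce(IO3)3 forms.

Q ≈ 2.9 x 10^-18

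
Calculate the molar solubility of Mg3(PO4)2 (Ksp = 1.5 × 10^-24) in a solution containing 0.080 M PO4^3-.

Mg3(PO4)2(s) ⇌ 3 Mg^2+(aq) + 2 PO4^3-(aq)
Ksp = [Mg^2+]^3[PO4^3-]^2
Let s = moles of Mg3(PO4)2 that dissolve per litre. [Mg^2+] = 3s, [PO4^3-] = 0.080 + 2s ≈ 0.080 (since the PO4^3- already present dominates).
Ksp ≈ (3s)^3 × (0.080)^2
s = 2.1 × 10^-8 M
Check: 2s = 4.1 x 10^-8 ≪ 0.080, so the approximation is valid.

s = 2.1 × 10^-8 M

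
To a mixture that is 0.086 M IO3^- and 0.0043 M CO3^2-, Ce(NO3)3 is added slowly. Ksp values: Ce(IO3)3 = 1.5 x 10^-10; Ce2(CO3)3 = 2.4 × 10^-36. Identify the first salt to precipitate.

Ce2(CO3)3

Each salt begins to precipitate when Q = Ksp, i.e. when [Ce^3+] reaches its threshold.
For Ce(IO3)3: 1.5 x 10^-10 = (0.086)^3 × [Ce^3+]  ⇒  [Ce^3+] = 2.4 × 10^-7 M.
For Ce2(CO3)3: 2.4 × 10^-36 = (0.0043)^3 × [Ce^3+]^2  ⇒  [Ce^3+] = 5.5 x 10^-15 M.
The salt with the lower threshold [Ce^3+] precipitates first: Ce2(CO3)3.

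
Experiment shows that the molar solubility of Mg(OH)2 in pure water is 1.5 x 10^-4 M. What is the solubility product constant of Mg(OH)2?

1.4e-11

Mg(OH)2(s) ⇌ Mg^2+(aq) + 2 OH^-(aq)
For each mole of Mg(OH)2 that dissolves: [Mg^2+] = s, [OH^-] = 2s.
Ksp = [Mg^2+][OH^-]^2
Ksp = s(2s)^2 = 4s^3
With s = 1.5 × 10^-4: Ksp = 1.4 x 10^-11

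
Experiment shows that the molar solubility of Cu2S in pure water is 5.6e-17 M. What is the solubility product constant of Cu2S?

Ksp ≈ 7.0 × 10^-49

Cu2S(s) ⇌ 2 Cu^+(aq) + S^2-(aq)
For each mole of Cu2S that dissolves: [Cu^+] = 2s, [S^2-] = s.
Ksp = [Cu^+]^2[S^2-]
Ksp = (2s)^2s = 4s^3
With s = 5.6 × 10^-17: Ksp = 7.0 × 10^-49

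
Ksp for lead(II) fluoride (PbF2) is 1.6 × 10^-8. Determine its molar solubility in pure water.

PbF2(s) ⇌ Pb^2+(aq) + 2 F^-(aq)
Ksp = [Pb^2+][F^-]^2
For each mole of PbF2 that dissolves: [Pb^2+] = s, [F^-] = 2s.
So Ksp = s × (2s)^2 = 4s^3
Solving, s = (1.6 × 10^-8/4)^(1/3) = 1.6 × 10^-3 M

1.6e-3 M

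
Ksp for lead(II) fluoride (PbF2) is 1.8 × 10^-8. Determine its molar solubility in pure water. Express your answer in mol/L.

s ≈ 1.7e-3 M

PbF2(s) <=> Pb^2+ + 2 F^-
Ksp = [Pb^2+][F^-]^2
With molar solubility s: [Pb^2+] = s, [F^-] = 2s.
Substituting: Ksp = s(2s)^2 = 4s^3
s = (1.8 × 10^-8 / 4)^(1/3) = 1.7 × 10^-3 M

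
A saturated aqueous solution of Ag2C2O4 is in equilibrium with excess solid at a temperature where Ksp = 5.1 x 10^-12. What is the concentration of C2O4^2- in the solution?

[C2O4^2-] ≈ 1.1 × 10^-4 M

Ag2C2O4(s) <=> 2 Ag^+(aq) + C2O4^2-(aq)
Ksp = [Ag^+]^2[C2O4^2-]
Let s = molar solubility. Then [Ag^+] = 2s and [C2O4^2-] = s.
Substituting: Ksp = (2s)^2s = 4s^3
s^3 = 5.1 x 10^-12 / 4, so s = 1.08 × 10^-4 M
[C2O4^2-] = s = 1.1 × 10^-4 M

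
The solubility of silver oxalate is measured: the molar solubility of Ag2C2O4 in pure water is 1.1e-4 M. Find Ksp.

Ksp = 5.3 × 10^-12

Ag2C2O4(s) ⇌ 2 Ag^+(aq) + C2O4^2-(aq)
With molar solubility s: [Ag^+] = 2s, [C2O4^2-] = s.
Ksp = [Ag^+]^2[C2O4^2-]
Substituting: Ksp = (2s)^2s = 4s^3
Ksp = 4 × (1.1 × 10^-4)^3 = 5.3 × 10^-12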